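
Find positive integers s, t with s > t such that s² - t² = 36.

Factor: s² - t² = (s+t)(s-t) = 36.
We need two factors of 36 with the same parity.
Use s+t = 18 and s-t = 2 (product 18·2 = 36).
Adding: 2s = 20, so s = 10.
Subtracting: 2t = 16, so t = 8.
Check: 10² - 8² = 100 - 64 = 36 ✓

s = 10, t = 8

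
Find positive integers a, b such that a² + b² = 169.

Search for a with 169 - a² a perfect square.
a = 5: 169 - 5² = 169 - 25 = 144 = 12² ✓
So a = 5, b = 12.

a = 5, b = 12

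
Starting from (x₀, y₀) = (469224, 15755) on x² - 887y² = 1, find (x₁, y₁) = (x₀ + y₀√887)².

Solutions to x² - Dy² = 1 are generated by powers of (x₀ + y₀√D).
The next solution satisfies x₁ + y₁√887 = (x₀ + y₀√887)², giving:
x₁ = x₀² + 887y₀² = 469224² + 887·15755² = 220171162176 + 220171162175 = 440342324351
y₁ = 2x₀y₀ = 2·469224·15755 = 14785248240

Verify: 440342324351² - 887·14785248240² = 193901362614841287571201 - 193901362614841287571200 = 1 ✓

x = 440342324351, y = 14785248240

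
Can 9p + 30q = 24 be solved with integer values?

Step 1: Compute gcd(9, 30).
gcd(9, 30) = 3

Step 2: Check divisibility.
Does 3 divide 24? 24 = 3 x 8, so yes.

By the theorem on linear Diophantine equations, 9p + 30q = 24 has integer solutions if and only if gcd(9, 30) divides 24. Since 3 | 24, solutions exist.

Yes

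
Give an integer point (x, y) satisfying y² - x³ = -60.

Try small integer x values and check whether x³ - 60 is a perfect square.
x = 4: x³ - 60 = 4³ - 60 = 64 - 60 = 4
Is 4 a perfect square? 2² = 4 ✓
So (x, y) = (4, 2) is a solution.

x = 4, y = 2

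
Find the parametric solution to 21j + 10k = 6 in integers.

Step 1: Compute gcd(21, 10) = 1.
Since 1 divides 6, solutions exist.

Step 2: Find a particular solution using extended Euclidean algorithm.
We get j₀ = 6, k₀ = -12.
Check: 21*6 + 10*-12 = 6 = 6 ✓

Step 3: Write the general solution.
j = 6 + (10/1)t = 6 + 10t
k = -12 - (21/1)t = -12 - 21t
for any integer t.

j = 6 + 10t, k = -12 - 21t for integer t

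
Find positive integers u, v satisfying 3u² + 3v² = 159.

Try small values of u and check whether (159 - 3u²)/3 is a perfect square.
u = 2: 3·2² = 12, so 3v² = 159 - 12 = 147, giving v² = 49, v = 7.
Check: 3·2² + 3·7² = 12 + 147 = 159 ✓

u = 2, v = 7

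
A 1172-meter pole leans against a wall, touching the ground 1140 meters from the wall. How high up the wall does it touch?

The ladder, wall, and ground form a right triangle with hypotenuse 1172 and one leg 1140.
By the Pythagorean theorem: h² = 1172² - 1140² = 1373584 - 1299600 = 73984
h = √73984 = 272 meters

272 meters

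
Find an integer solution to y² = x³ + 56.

Try small integer x values and check whether x³ + 56 is a perfect square.
x = 2: x³ + 56 = 2³ + 56 = 8 + 56 = 64
Is 64 a perfect square? 8² = 64 ✓
So (x, y) = (2, 8) is a solution.

x = 2, y = 8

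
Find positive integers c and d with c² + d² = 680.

We need to find integers c, d > 0 such that c² + d² = 680.
Trying c = 2: d² = 680 - 2² = 680 - 4 = 676
d = 26
Check: 2² + 26² = 4 + 676 = 680 ✓

680 = 2² + 26²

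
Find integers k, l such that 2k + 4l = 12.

Step 1: Check solvability.
gcd(2, 4) = 2
Since 2 divides 12, solutions exist.

Step 2: Apply extended Euclidean algorithm to find gcd.
We find integers such that 2*x0 + 4*y0 = 2

Step 3: Scale the particular solution.
Multiply by 12/2 = 6:
k = 6, l = 0

Step 4: Verify.
2*(6) + 4*(0) = 12 = 12 ✓

k = 6, l = 0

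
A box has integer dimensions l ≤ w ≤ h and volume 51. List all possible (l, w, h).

Iterate l from 1 to ⌊51^(1/3)⌋. For each l dividing 51, iterate w ≥ l with w dividing 51/l, and set h = 51/(l·w).
Triples found (2): (1×1×51), (1×3×17)

(1×1×51), (1×3×17)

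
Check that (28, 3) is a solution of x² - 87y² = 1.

Compute x² = 28² = 784
Compute 87y² = 87·3² = 87·9 = 783
x² - 87y² = 784 - 783 = 1
Since this equals 1, (28, 3) is a solution.

Yes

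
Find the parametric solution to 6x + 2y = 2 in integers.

Step 1: Compute gcd(6, 2) = 2.
Since 2 divides 2, solutions exist.

Step 2: Find a particular solution using extended Euclidean algorithm.
We get x₀ = 0, y₀ = 1.
Check: 6*0 + 2*1 = 2 = 2 ✓

Step 3: Write the general solution.
x = 0 + (2/2)t = 0 + 1t
y = 1 - (6/2)t = 1 - 3t
for any integer t.

x = 0 + 1t, y = 1 - 3t for integer t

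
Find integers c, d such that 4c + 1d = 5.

Step 1: Check solvability.
gcd(4, 1) = 1
Since 1 divides 5, solutions exist.

Step 2: Apply extended Euclidean algorithm to find gcd.
We find integers such that 4*x0 + 1*y0 = 1

Step 3: Scale the particular solution.
Multiply by 5/1 = 5:
c = 0, d = 5

Step 4: Verify.
4*(0) + 1*(5) = 5 = 5 ✓

c = 0, d = 5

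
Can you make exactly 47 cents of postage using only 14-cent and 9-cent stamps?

We need non-negative x, y with 14x + 9y = 47.
gcd(14, 9) = 1 divides 47, so integer solutions exist, but checking x = 0..3 shows none with y ≥ 0.
So 47 cannot be made with non-negative stamp counts.

No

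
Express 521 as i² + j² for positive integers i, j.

We need to find integers i, j > 0 such that i² + j² = 521.
Trying i = 11: j² = 521 - 11² = 521 - 121 = 400
j = 20
Check: 11² + 20² = 121 + 400 = 521 ✓

521 = 11² + 20²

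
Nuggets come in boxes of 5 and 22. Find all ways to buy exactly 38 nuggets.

We need non-negative integers (x, y) with 5x + 22y = 38.
For each x in 0..7, check if 38 - 5x is a non-negative multiple of 22.
No x yields an integer y ≥ 0.

No solution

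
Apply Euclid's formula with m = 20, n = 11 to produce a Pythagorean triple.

a = m² - n² = 20² - 11² = 400 - 121 = 279
b = 2mn = 2·20·11 = 440
c = m² + n² = 400 + 121 = 521
Verify: 279² + 440² = 77841 + 193600 = 271441 = 521² ✓

(279, 440, 521)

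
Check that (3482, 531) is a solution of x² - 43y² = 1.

Compute x² = 3482² = 12124324
Compute 43y² = 43·531² = 43·281961 = 12124323
x² - 43y² = 12124324 - 12124323 = 1
Since this equals 1, (3482, 531) is a solution.

Yes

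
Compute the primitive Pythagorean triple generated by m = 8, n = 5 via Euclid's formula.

a = m² - n² = 64 - 25 = 39
b = 2mn = 2·8·5 = 80
c = m² + n² = 64 + 25 = 89
Verify: 39² + 80² = 1521 + 6400 = 7921 = 89² ✓

(39, 80, 89)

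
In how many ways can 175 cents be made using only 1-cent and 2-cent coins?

We need non-negative integers (x, y) with 1x + 2y = 175.
For each x from 0 to 175, check if (175 - 1x) is a non-negative multiple of 2.
Solutions (x, y): (1,87), (3,86), (5,85), (7,84), ...
Count: 88

88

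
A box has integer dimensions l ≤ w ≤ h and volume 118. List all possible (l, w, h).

Iterate l from 1 to ⌊118^(1/3)⌋. For each l dividing 118, iterate w ≥ l with w dividing 118/l, and set h = 118/(l·w).
Triples found (2): (1×1×118), (1×2×59)

(1×1×118), (1×2×59)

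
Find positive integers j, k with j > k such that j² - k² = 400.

Factor: j² - k² = (j+k)(j-k) = 400.
We need two factors of 400 with the same parity.
Use j+k = 200 and j-k = 2 (product 200·2 = 400).
Adding: 2j = 202, so j = 101.
Subtracting: 2k = 198, so k = 99.
Check: 101² - 99² = 10201 - 9801 = 400 ✓

j = 101, k = 99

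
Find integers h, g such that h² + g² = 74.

We need to find integers h, g > 0 such that h² + g² = 74.
Trying h = 5: g² = 74 - 5² = 74 - 25 = 49
g = 7
Check: 5² + 7² = 25 + 49 = 74 ✓

74 = 5² + 7²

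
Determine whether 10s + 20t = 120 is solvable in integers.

Step 1: Compute gcd(10, 20).
gcd(10, 20) = 10

Step 2: Check divisibility.
Does 10 divide 120? 120 = 10 x 12, so yes.

By the theorem on linear Diophantine equations, 10s + 20t = 120 has integer solutions if and only if gcd(10, 20) divides 120. Since 10 | 120, solutions exist.

Yes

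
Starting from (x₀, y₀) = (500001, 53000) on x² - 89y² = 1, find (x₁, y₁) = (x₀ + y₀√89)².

Solutions to x² - Dy² = 1 are generated by powers of (x₀ + y₀√D).
The next solution satisfies x₁ + y₁√89 = (x₀ + y₀√89)², giving:
x₁ = x₀² + 89y₀² = 500001² + 89·53000² = 250001000001 + 250001000000 = 500002000001
y₁ = 2x₀y₀ = 2·500001·53000 = 53000106000

Verify: 500002000001² - 89·53000106000² = 250002000005000004000001 - 250002000005000004000000 = 1 ✓

x = 500002000001, y = 53000106000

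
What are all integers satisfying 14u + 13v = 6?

Step 1: Compute gcd(14, 13) = 1.
Since 1 divides 6, solutions exist.

Step 2: Find a particular solution using extended Euclidean algorithm.
We get u₀ = 6, v₀ = -6.
Check: 14*6 + 13*-6 = 6 = 6 ✓

Step 3: Write the general solution.
u = 6 + (13/1)t = 6 + 13t
v = -6 - (14/1)t = -6 - 14t
for any integer t.

u = 6 + 13t, v = -6 - 14t for integer t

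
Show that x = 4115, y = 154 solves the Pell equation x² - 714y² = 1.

Compute x² = 4115² = 16933225
Compute 714y² = 714·154² = 714·23716 = 16933224
x² - 714y² = 16933225 - 16933224 = 1
Since this equals 1, (4115, 154) is a solution.

Yes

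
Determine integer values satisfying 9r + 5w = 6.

Step 1: Check solvability.
gcd(9, 5) = 1
Since 1 divides 6, solutions exist.

Step 2: Apply extended Euclidean algorithm to find gcd.
We find integers such that 9*x0 + 5*y0 = 1

Step 3: Scale the particular solution.
Multiply by 6/1 = 6:
r = -6, w = 12

Step 4: Verify.
9*(-6) + 5*(12) = 6 = 6 ✓

r = -6, w = 12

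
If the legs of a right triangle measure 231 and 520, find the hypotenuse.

c² = a² + b² = 231² + 520² = 53361 + 270400 = 323761
c = 569

569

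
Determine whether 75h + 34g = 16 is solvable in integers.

Step 1: Compute gcd(75, 34).
gcd(75, 34) = 1

Step 2: Check divisibility.
Does 1 divide 16? 16 = 1 x 16, so yes.

By the theorem on linear Diophantine equations, 75h + 34g = 16 has integer solutions if and only if gcd(75, 34) divides 16. Since 1 | 16, solutions exist.

Yes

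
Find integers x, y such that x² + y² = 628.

We need to find integers x, y > 0 such that x² + y² = 628.
Trying x = 12: y² = 628 - 12² = 628 - 144 = 484
y = 22
Check: 12² + 22² = 144 + 484 = 628 ✓

628 = 12² + 22²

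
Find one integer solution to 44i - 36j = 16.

Step 1: Check solvability.
gcd(44, 36) = 4
Since 4 divides 16, solutions exist.

Step 2: Apply extended Euclidean algorithm to find gcd.
We find integers such that 44*x0 + 36*y0 = 4

Step 3: Scale the particular solution.
Multiply by 16/4 = 4:
i = -16, j = -20

Step 4: Verify.
44*(-16) - 36*(-20) = 16 = 16 ✓

i = -16, j = -20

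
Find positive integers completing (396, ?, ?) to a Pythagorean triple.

We need the other leg and hypotenuse such that 396² + x² = c².
Take x = 203, c = 445: 396² + 203² = 156816 + 41209 = 198025 = 445² ✓
Triple: (203, 396, 445)

(203, 396, 445)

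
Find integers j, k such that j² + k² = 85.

We need to find integers j, k > 0 such that j² + k² = 85.
Trying j = 2: k² = 85 - 2² = 85 - 4 = 81
k = 9
Check: 2² + 9² = 4 + 81 = 85 ✓

85 = 2² + 9²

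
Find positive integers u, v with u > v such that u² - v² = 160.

Factor: u² - v² = (u+v)(u-v) = 160.
We need two factors of 160 with the same parity.
Use u+v = 80 and u-v = 2 (product 80·2 = 160).
Adding: 2u = 82, so u = 41.
Subtracting: 2v = 78, so v = 39.
Check: 41² - 39² = 1681 - 1521 = 160 ✓

u = 41, v = 39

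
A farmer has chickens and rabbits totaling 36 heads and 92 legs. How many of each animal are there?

Let c = chickens, r = rabbits.
Heads: c + r = 36
Legs: 2c + 4r = 92
From the first equation, c = 36 - r. Substitute:
2(36 - r) + 4r = 92
72 + 2r = 92
r = (92 - 72)/2 = 10
c = 36 - 10 = 26

Chickens: 26, Rabbits: 10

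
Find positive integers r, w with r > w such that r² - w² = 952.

Factor: r² - w² = (r+w)(r-w) = 952.
We need two factors of 952 with the same parity.
Use r+w = 476 and r-w = 2 (product 476·2 = 952).
Adding: 2r = 478, so r = 239.
Subtracting: 2w = 474, so w = 237.
Check: 239² - 237² = 57121 - 56169 = 952 ✓

r = 239, w = 237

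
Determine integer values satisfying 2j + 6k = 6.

Step 1: Check solvability.
gcd(2, 6) = 2
Since 2 divides 6, solutions exist.

Step 2: Apply extended Euclidean algorithm to find gcd.
We find integers such that 2*x0 + 6*y0 = 2

Step 3: Scale the particular solution.
Multiply by 6/2 = 3:
j = 3, k = 0

Step 4: Verify.
2*(3) + 6*(0) = 6 = 6 ✓

j = 3, k = 0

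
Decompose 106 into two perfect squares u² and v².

We need to find integers u, v > 0 such that u² + v² = 106.
Trying u = 5: v² = 106 - 5² = 106 - 25 = 81
v = 9
Check: 5² + 9² = 25 + 81 = 106 ✓

106 = 5² + 9²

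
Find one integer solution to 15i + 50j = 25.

Step 1: Check solvability.
gcd(15, 50) = 5
Since 5 divides 25, solutions exist.

Step 2: Apply extended Euclidean algorithm to find gcd.
We find integers such that 15*x0 + 50*y0 = 5

Step 3: Scale the particular solution.
Multiply by 25/5 = 5:
i = -15, j = 5

Step 4: Verify.
15*(-15) + 50*(5) = 25 = 25 ✓

i = -15, j = 5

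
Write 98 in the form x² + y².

We need to find integers x, y > 0 such that x² + y² = 98.
Trying x = 7: y² = 98 - 7² = 98 - 49 = 49
y = 7
Check: 7² + 7² = 49 + 49 = 98 ✓

98 = 7² + 7²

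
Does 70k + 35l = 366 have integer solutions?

Step 1: Compute gcd(70, 35).
gcd(70, 35) = 35

Step 2: Check divisibility.
Does 35 divide 366? 366 = 35 x 10 + 16, so no.

By the theorem on linear Diophantine equations, 70k + 35l = 366 has integer solutions if and only if gcd(70, 35) divides 366. Since 35 does not divide 366, no solutions exist.

No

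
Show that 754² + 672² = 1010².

Compute a² + b²:
754² + 672² = 568516 + 451584 = 1020100
Compute c²:
1010² = 1020100
Since 1020100 = 1020100, it is a Pythagorean triple.

Yes, it is a Pythagorean triple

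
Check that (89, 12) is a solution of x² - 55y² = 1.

Compute x² = 89² = 7921
Compute 55y² = 55·12² = 55·144 = 7920
x² - 55y² = 7921 - 7920 = 1
Since this equals 1, (89, 12) is a solution.

Yes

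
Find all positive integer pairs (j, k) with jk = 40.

The positive divisors of 40 are: 1, 2, 4, 5, 8, 10, 20, 40.
Each divisor d gives the pair (d, 40/d):
(1, 40), (2, 20), (4, 10), (5, 8), (8, 5), (10, 4), (20, 2), (40, 1)

(1, 40), (2, 20), (4, 10), (5, 8), (8, 5), (10, 4), (20, 2), (40, 1)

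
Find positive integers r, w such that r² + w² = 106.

Search for r with 106 - r² a perfect square.
r = 5: 106 - 5² = 106 - 25 = 81 = 9² ✓
So r = 5, w = 9.

r = 5, w = 9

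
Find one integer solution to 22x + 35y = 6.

Step 1: Check solvability.
gcd(22, 35) = 1
Since 1 divides 6, solutions exist.

Step 2: Apply extended Euclidean algorithm to find gcd.
We find integers such that 22*x0 + 35*y0 = 1

Step 3: Scale the particular solution.
Multiply by 6/1 = 6:
x = 48, y = -30

Step 4: Verify.
22*(48) + 35*(-30) = 6 = 6 ✓

x = 48, y = -30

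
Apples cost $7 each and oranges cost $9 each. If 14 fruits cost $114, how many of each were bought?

Let a = apples, o = oranges.
a + o = 14
7a + 9o = 114
Substitute o = 14 - a:
7a + 9(14 - a) = 114
(7 - 9)a = 114 - 126
-2a = -12
a = 6, o = 14 - 6 = 8

Apples: 6, Oranges: 8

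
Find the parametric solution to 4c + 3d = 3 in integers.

Step 1: Compute gcd(4, 3) = 1.
Since 1 divides 3, solutions exist.

Step 2: Find a particular solution using extended Euclidean algorithm.
We get c₀ = 3, d₀ = -3.
Check: 4*3 + 3*-3 = 3 = 3 ✓

Step 3: Write the general solution.
c = 3 + (3/1)t = 3 + 3t
d = -3 - (4/1)t = -3 - 4t
for any integer t.

c = 3 + 3t, d = -3 - 4t for integer t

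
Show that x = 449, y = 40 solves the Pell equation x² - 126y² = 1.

Compute x² = 449² = 201601
Compute 126y² = 126·40² = 126·1600 = 201600
x² - 126y² = 201601 - 201600 = 1
Since this equals 1, (449, 40) is a solution.

Yes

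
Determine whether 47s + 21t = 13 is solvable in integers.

Step 1: Compute gcd(47, 21).
gcd(47, 21) = 1

Step 2: Check divisibility.
Does 1 divide 13? 13 = 1 x 13, so yes.

By the theorem on linear Diophantine equations, 47s + 21t = 13 has integer solutions if and only if gcd(47, 21) divides 13. Since 1 | 13, solutions exist.

Yes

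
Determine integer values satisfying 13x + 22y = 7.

Step 1: Check solvability.
gcd(13, 22) = 1
Since 1 divides 7, solutions exist.

Step 2: Apply extended Euclidean algorithm to find gcd.
We find integers such that 13*x0 + 22*y0 = 1

Step 3: Scale the particular solution.
Multiply by 7/1 = 7:
x = -35, y = 21

Step 4: Verify.
13*(-35) + 22*(21) = 7 = 7 ✓

x = -35, y = 21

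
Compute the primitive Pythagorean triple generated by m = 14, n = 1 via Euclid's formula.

a = m² - n² = 196 - 1 = 195
b = 2mn = 2·14·1 = 28
c = m² + n² = 196 + 1 = 197
Verify: 195² + 28² = 38025 + 784 = 38809 = 197² ✓

(195, 28, 197)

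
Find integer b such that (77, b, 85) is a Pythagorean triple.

b² = c² - a² = 85² - 77² = 7225 - 5929 = 1296
b = sqrt(1296) = 36

36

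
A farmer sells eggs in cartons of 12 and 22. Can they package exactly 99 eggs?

We need non-negative a, b with 12a + 22b = 99.
gcd(12, 22) = 2, and 2 does not divide 99.
No integer solutions exist.

No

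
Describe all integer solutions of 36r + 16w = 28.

Step 1: Compute gcd(36, 16) = 4.
Since 4 divides 28, solutions exist.

Step 2: Find a particular solution using extended Euclidean algorithm.
We get r₀ = 7, w₀ = -14.
Check: 36*7 + 16*-14 = 28 = 28 ✓

Step 3: Write the general solution.
r = 7 + (16/4)t = 7 + 4t
w = -14 - (36/4)t = -14 - 9t
for any integer t.

r = 7 + 4t, w = -14 - 9t for integer t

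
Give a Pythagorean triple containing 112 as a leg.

We need the other leg and hypotenuse such that 112² + x² = c².
Take x = 15, c = 113: 112² + 15² = 12544 + 225 = 12769 = 113² ✓
Triple: (15, 112, 113)

(15, 112, 113)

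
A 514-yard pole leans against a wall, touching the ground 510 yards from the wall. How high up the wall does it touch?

The ladder, wall, and ground form a right triangle with hypotenuse 514 and one leg 510.
By the Pythagorean theorem: h² = 514² - 510² = 264196 - 260100 = 4096
h = √4096 = 64 yards

64 yards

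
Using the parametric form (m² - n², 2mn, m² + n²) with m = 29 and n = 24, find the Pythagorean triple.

a = m² - n² = 841 - 576 = 265
b = 2mn = 2·29·24 = 1392
c = m² + n² = 841 + 576 = 1417
Verify: 265² + 1392² = 70225 + 1937664 = 2007889 = 1417² ✓

(265, 1392, 1417)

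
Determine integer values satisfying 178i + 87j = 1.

Step 1: Check solvability.
gcd(178, 87) = 1
Since 1 divides 1, solutions exist.

Step 2: Apply extended Euclidean algorithm to find gcd.
We find integers such that 178*x0 + 87*y0 = 1

Step 3: Scale the particular solution.
Multiply by 1/1 = 1:
i = 22, j = -45

Step 4: Verify.
178*(22) + 87*(-45) = 1 = 1 ✓

i = 22, j = -45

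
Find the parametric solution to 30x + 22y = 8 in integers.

Step 1: Compute gcd(30, 22) = 2.
Since 2 divides 8, solutions exist.

Step 2: Find a particular solution using extended Euclidean algorithm.
We get x₀ = 12, y₀ = -16.
Check: 30*12 + 22*-16 = 8 = 8 ✓

Step 3: Write the general solution.
x = 12 + (22/2)t = 12 + 11t
y = -16 - (30/2)t = -16 - 15t
for any integer t.

x = 12 + 11t, y = -16 - 15t for integer t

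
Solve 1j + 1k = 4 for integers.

Step 1: Check solvability.
gcd(1, 1) = 1
Since 1 divides 4, solutions exist.

Step 2: Apply extended Euclidean algorithm to find gcd.
We find integers such that 1*x0 + 1*y0 = 1

Step 3: Scale the particular solution.
Multiply by 4/1 = 4:
j = 0, k = 4

Step 4: Verify.
1*(0) + 1*(4) = 4 = 4 ✓

j = 0, k = 4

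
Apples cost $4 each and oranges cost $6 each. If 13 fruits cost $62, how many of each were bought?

Let a = apples, o = oranges.
a + o = 13
4a + 6o = 62
Substitute o = 13 - a:
4a + 6(13 - a) = 62
(4 - 6)a = 62 - 78
-2a = -16
a = 8, o = 13 - 8 = 5

Apples: 8, Oranges: 5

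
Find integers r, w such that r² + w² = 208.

We need to find integers r, w > 0 such that r² + w² = 208.
Trying r = 8: w² = 208 - 8² = 208 - 64 = 144
w = 12
Check: 8² + 12² = 64 + 144 = 208 ✓

208 = 8² + 12²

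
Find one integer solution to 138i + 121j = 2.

Step 1: Check solvability.
gcd(138, 121) = 1
Since 1 divides 2, solutions exist.

Step 2: Apply extended Euclidean algorithm to find gcd.
We find integers such that 138*x0 + 121*y0 = 1

Step 3: Scale the particular solution.
Multiply by 2/1 = 2:
i = 114, j = -130

Step 4: Verify.
138*(114) + 121*(-130) = 2 = 2 ✓

i = 114, j = -130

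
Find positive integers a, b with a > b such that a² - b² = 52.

Factor: a² - b² = (a+b)(a-b) = 52.
We need two factors of 52 with the same parity.
Use a+b = 26 and a-b = 2 (product 26·2 = 52).
Adding: 2a = 28, so a = 14.
Subtracting: 2b = 24, so b = 12.
Check: 14² - 12² = 196 - 144 = 52 ✓

a = 14, b = 12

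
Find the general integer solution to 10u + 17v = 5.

Step 1: Compute gcd(10, 17) = 1.
Since 1 divides 5, solutions exist.

Step 2: Find a particular solution using extended Euclidean algorithm.
We get u₀ = -25, v₀ = 15.
Check: 10*-25 + 17*15 = 5 = 5 ✓

Step 3: Write the general solution.
u = -25 + (17/1)t = -25 + 17t
v = 15 - (10/1)t = 15 - 10t
for any integer t.

u = -25 + 17t, v = 15 - 10t for integer t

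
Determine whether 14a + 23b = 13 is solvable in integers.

Step 1: Compute gcd(14, 23).
gcd(14, 23) = 1

Step 2: Check divisibility.
Does 1 divide 13? 13 = 1 x 13, so yes.

By the theorem on linear Diophantine equations, 14a + 23b = 13 has integer solutions if and only if gcd(14, 23) divides 13. Since 1 | 13, solutions exist.

Yes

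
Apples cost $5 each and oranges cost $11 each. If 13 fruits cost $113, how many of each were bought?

Let a = apples, o = oranges.
a + o = 13
5a + 11o = 113
Substitute o = 13 - a:
5a + 11(13 - a) = 113
(5 - 11)a = 113 - 143
-6a = -30
a = 5, o = 13 - 5 = 8

Apples: 5, Oranges: 8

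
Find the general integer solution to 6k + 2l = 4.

Step 1: Compute gcd(6, 2) = 2.
Since 2 divides 4, solutions exist.

Step 2: Find a particular solution using extended Euclidean algorithm.
We get k₀ = 0, l₀ = 2.
Check: 6*0 + 2*2 = 4 = 4 ✓

Step 3: Write the general solution.
k = 0 + (2/2)t = 0 + 1t
l = 2 - (6/2)t = 2 - 3t
for any integer t.

k = 0 + 1t, l = 2 - 3t for integer t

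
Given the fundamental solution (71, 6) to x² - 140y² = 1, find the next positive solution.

Solutions to x² - Dy² = 1 are generated by powers of (x₀ + y₀√D).
The next solution satisfies x₁ + y₁√140 = (x₀ + y₀√140)², giving:
x₁ = x₀² + 140y₀² = 71² + 140·6² = 5041 + 5040 = 10081
y₁ = 2x₀y₀ = 2·71·6 = 852

Verify: 10081² - 140·852² = 101626561 - 101626560 = 1 ✓

x = 10081, y = 852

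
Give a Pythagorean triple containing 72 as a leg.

We need the other leg and hypotenuse such that 72² + x² = c².
Take x = 320, c = 328: 72² + 320² = 5184 + 102400 = 107584 = 328² ✓
Triple: (72, 320, 328)

(72, 320, 328)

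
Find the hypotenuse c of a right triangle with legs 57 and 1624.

c² = a² + b² = 57² + 1624² = 3249 + 2637376 = 2640625
c = sqrt(2640625) = 1625

1625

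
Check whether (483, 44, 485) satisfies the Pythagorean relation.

Compute a² + b²:
483² + 44² = 233289 + 1936 = 235225
Compute c²:
485² = 235225
Since 235225 = 235225, it is a Pythagorean triple.

Yes, it is a Pythagorean triple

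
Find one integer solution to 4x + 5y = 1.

Step 1: Check solvability.
gcd(4, 5) = 1
Since 1 divides 1, solutions exist.

Step 2: Apply extended Euclidean algorithm to find gcd.
We find integers such that 4*x0 + 5*y0 = 1

Step 3: Scale the particular solution.
Multiply by 1/1 = 1:
x = -1, y = 1

Step 4: Verify.
4*(-1) + 5*(1) = 1 = 1 ✓

x = -1, y = 1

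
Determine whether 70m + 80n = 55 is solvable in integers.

Step 1: Compute gcd(70, 80).
gcd(70, 80) = 10

Step 2: Check divisibility.
Does 10 divide 55? 55 = 10 x 5 + 5, so no.

By the theorem on linear Diophantine equations, 70m + 80n = 55 has integer solutions if and only if gcd(70, 80) divides 55. Since 10 does not divide 55, no solutions exist.

No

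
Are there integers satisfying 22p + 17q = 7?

Step 1: Compute gcd(22, 17).
gcd(22, 17) = 1

Step 2: Check divisibility.
Does 1 divide 7? 7 = 1 x 7, so yes.

By the theorem on linear Diophantine equations, 22p + 17q = 7 has integer solutions if and only if gcd(22, 17) divides 7. Since 1 | 7, solutions exist.

Yes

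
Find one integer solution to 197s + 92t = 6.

Step 1: Check solvability.
gcd(197, 92) = 1
Since 1 divides 6, solutions exist.

Step 2: Apply extended Euclidean algorithm to find gcd.
We find integers such that 197*x0 + 92*y0 = 1

Step 3: Scale the particular solution.
Multiply by 6/1 = 6:
s = -42, t = 90

Step 4: Verify.
197*(-42) + 92*(90) = 6 = 6 ✓

s = -42, t = 90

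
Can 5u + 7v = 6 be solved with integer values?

Step 1: Compute gcd(5, 7).
gcd(5, 7) = 1

Step 2: Check divisibility.
Does 1 divide 6? 6 = 1 x 6, so yes.

By the theorem on linear Diophantine equations, 5u + 7v = 6 has integer solutions if and only if gcd(5, 7) divides 6. Since 1 | 6, solutions exist.

Yes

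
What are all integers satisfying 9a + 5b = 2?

Step 1: Compute gcd(9, 5) = 1.
Since 1 divides 2, solutions exist.

Step 2: Find a particular solution using extended Euclidean algorithm.
We get a₀ = -2, b₀ = 4.
Check: 9*-2 + 5*4 = 2 = 2 ✓

Step 3: Write the general solution.
a = -2 + (5/1)t = -2 + 5t
b = 4 - (9/1)t = 4 - 9t
for any integer t.

a = -2 + 5t, b = 4 - 9t for integer t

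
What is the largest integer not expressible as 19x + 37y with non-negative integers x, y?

For two coprime denominations a and b, the Frobenius number (largest value not representable as a non-negative combination) is ab - a - b.
Here gcd(19, 37) = 1, so they are coprime.
F(19, 37) = 19·37 - 19 - 37 = 703 - 56 = 647

647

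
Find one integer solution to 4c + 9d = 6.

Step 1: Check solvability.
gcd(4, 9) = 1
Since 1 divides 6, solutions exist.

Step 2: Apply extended Euclidean algorithm to find gcd.
We find integers such that 4*x0 + 9*y0 = 1

Step 3: Scale the particular solution.
Multiply by 6/1 = 6:
c = -12, d = 6

Step 4: Verify.
4*(-12) + 9*(6) = 6 = 6 ✓

c = -12, d = 6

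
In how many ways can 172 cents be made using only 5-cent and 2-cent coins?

We need non-negative integers (x, y) with 5x + 2y = 172.
For each x from 0 to 34, check if (172 - 5x) is a non-negative multiple of 2.
Solutions (x, y): (0,86), (2,81), (4,76), (6,71), ...
Count: 18

18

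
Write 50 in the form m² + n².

We need to find integers m, n > 0 such that m² + n² = 50.
Trying m = 1: n² = 50 - 1² = 50 - 1 = 49
n = 7
Check: 1² + 7² = 1 + 49 = 50 ✓

50 = 1² + 7²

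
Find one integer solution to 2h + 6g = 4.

Step 1: Check solvability.
gcd(2, 6) = 2
Since 2 divides 4, solutions exist.

Step 2: Apply extended Euclidean algorithm to find gcd.
We find integers such that 2*x0 + 6*y0 = 2

Step 3: Scale the particular solution.
Multiply by 4/2 = 2:
h = 2, g = 0

Step 4: Verify.
2*(2) + 6*(0) = 4 = 4 ✓

h = 2, g = 0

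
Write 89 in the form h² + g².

We need to find integers h, g > 0 such that h² + g² = 89.
Trying h = 5: g² = 89 - 5² = 89 - 25 = 64
g = 8
Check: 5² + 8² = 25 + 64 = 89 ✓

89 = 5² + 8²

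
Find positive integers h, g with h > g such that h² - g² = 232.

Factor: h² - g² = (h+g)(h-g) = 232.
We need two factors of 232 with the same parity.
Use h+g = 116 and h-g = 2 (product 116·2 = 232).
Adding: 2h = 118, so h = 59.
Subtracting: 2g = 114, so g = 57.
Check: 59² - 57² = 3481 - 3249 = 232 ✓

h = 59, g = 57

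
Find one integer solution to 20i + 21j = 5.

Step 1: Check solvability.
gcd(20, 21) = 1
Since 1 divides 5, solutions exist.

Step 2: Apply extended Euclidean algorithm to find gcd.
We find integers such that 20*x0 + 21*y0 = 1

Step 3: Scale the particular solution.
Multiply by 5/1 = 5:
i = -5, j = 5

Step 4: Verify.
20*(-5) + 21*(5) = 5 = 5 ✓

i = -5, j = 5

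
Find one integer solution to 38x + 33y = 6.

Step 1: Check solvability.
gcd(38, 33) = 1
Since 1 divides 6, solutions exist.

Step 2: Apply extended Euclidean algorithm to find gcd.
We find integers such that 38*x0 + 33*y0 = 1

Step 3: Scale the particular solution.
Multiply by 6/1 = 6:
x = -78, y = 90

Step 4: Verify.
38*(-78) + 33*(90) = 6 = 6 ✓

x = -78, y = 90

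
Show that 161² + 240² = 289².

Compute a² + b² = 161² + 240² = 25921 + 57600 = 83521
Compute c² = 289² = 83521
Since 83521 = 83521, confirmed.

Yes, it is a Pythagorean triple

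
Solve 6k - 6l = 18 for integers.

Step 1: Check solvability.
gcd(6, 6) = 6
Since 6 divides 18, solutions exist.

Step 2: Apply extended Euclidean algorithm to find gcd.
We find integers such that 6*x0 + 6*y0 = 6

Step 3: Scale the particular solution.
Multiply by 18/6 = 3:
k = 0, l = -3

Step 4: Verify.
6*(0) - 6*(-3) = 18 = 18 ✓

k = 0, l = -3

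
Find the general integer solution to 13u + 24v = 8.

Step 1: Compute gcd(13, 24) = 1.
Since 1 divides 8, solutions exist.

Step 2: Find a particular solution using extended Euclidean algorithm.
We get u₀ = -88, v₀ = 48.
Check: 13*-88 + 24*48 = 8 = 8 ✓

Step 3: Write the general solution.
u = -88 + (24/1)t = -88 + 24t
v = 48 - (13/1)t = 48 - 13t
for any integer t.

u = -88 + 24t, v = 48 - 13t for integer t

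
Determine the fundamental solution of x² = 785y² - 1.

We need x² = 785y² - 1. Try successive y:
y = 1: x² = 785·1² - 1 = 784 = 28² ✓
Check: 28² - 785·1² = 784 - 785 = -1 ✓

x = 28, y = 1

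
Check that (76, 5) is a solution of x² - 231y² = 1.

Compute x² = 76² = 5776
Compute 231y² = 231·5² = 231·25 = 5775
x² - 231y² = 5776 - 5775 = 1
Since this equals 1, (76, 5) is a solution.

Yes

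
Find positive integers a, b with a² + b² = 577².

We need a² + b² = 577² = 332929.
Trying: 575² + 48² = 330625 + 2304 = 332929 ✓

(575, 48, 577)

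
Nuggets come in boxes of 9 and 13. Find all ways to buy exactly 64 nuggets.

We need non-negative integers (x, y) with 9x + 13y = 64.
For each x in 0..7, check if 64 - 9x is a non-negative multiple of 13.
No x yields an integer y ≥ 0.

No solution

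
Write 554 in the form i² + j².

We need to find integers i, j > 0 such that i² + j² = 554.
Trying i = 5: j² = 554 - 5² = 554 - 25 = 529
j = 23
Check: 5² + 23² = 25 + 529 = 554 ✓

554 = 5² + 23²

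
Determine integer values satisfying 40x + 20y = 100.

Step 1: Check solvability.
gcd(40, 20) = 20
Since 20 divides 100, solutions exist.

Step 2: Apply extended Euclidean algorithm to find gcd.
We find integers such that 40*x0 + 20*y0 = 20

Step 3: Scale the particular solution.
Multiply by 100/20 = 5:
x = 0, y = 5

Step 4: Verify.
40*(0) + 20*(5) = 100 = 100 ✓

x = 0, y = 5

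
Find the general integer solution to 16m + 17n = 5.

Step 1: Compute gcd(16, 17) = 1.
Since 1 divides 5, solutions exist.

Step 2: Find a particular solution using extended Euclidean algorithm.
We get m₀ = -5, n₀ = 5.
Check: 16*-5 + 17*5 = 5 = 5 ✓

Step 3: Write the general solution.
m = -5 + (17/1)t = -5 + 17t
n = 5 - (16/1)t = 5 - 16t
for any integer t.

m = -5 + 17t, n = 5 - 16t for integer t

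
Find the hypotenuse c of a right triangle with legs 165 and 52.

c² = a² + b² = 165² + 52² = 27225 + 2704 = 29929
c = sqrt(29929) = 173

173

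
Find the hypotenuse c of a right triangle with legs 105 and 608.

c² = a² + b² = 105² + 608² = 11025 + 369664 = 380689
c = sqrt(380689) = 617

617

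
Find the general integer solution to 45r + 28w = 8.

Step 1: Compute gcd(45, 28) = 1.
Since 1 divides 8, solutions exist.

Step 2: Find a particular solution using extended Euclidean algorithm.
We get r₀ = 40, w₀ = -64.
Check: 45*40 + 28*-64 = 8 = 8 ✓

Step 3: Write the general solution.
r = 40 + (28/1)t = 40 + 28t
w = -64 - (45/1)t = -64 - 45t
for any integer t.

r = 40 + 28t, w = -64 - 45t for integer t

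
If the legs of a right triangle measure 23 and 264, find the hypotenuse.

c² = a² + b² = 23² + 264² = 529 + 69696 = 70225
c = 265

265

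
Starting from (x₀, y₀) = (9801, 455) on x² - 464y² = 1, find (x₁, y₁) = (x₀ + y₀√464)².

Solutions to x² - Dy² = 1 are generated by powers of (x₀ + y₀√D).
The next solution satisfies x₁ + y₁√464 = (x₀ + y₀√464)², giving:
x₁ = x₀² + 464y₀² = 9801² + 464·455² = 96059601 + 96059600 = 192119201
y₁ = 2x₀y₀ = 2·9801·455 = 8918910

Verify: 192119201² - 464·8918910² = 36909787392878401 - 36909787392878400 = 1 ✓

x = 192119201, y = 8918910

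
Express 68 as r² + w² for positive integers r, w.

We need to find integers r, w > 0 such that r² + w² = 68.
Trying r = 2: w² = 68 - 2² = 68 - 4 = 64
w = 8
Check: 2² + 8² = 4 + 64 = 68 ✓

68 = 2² + 8²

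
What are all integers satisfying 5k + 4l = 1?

Step 1: Compute gcd(5, 4) = 1.
Since 1 divides 1, solutions exist.

Step 2: Find a particular solution using extended Euclidean algorithm.
We get k₀ = 1, l₀ = -1.
Check: 5*1 + 4*-1 = 1 = 1 ✓

Step 3: Write the general solution.
k = 1 + (4/1)t = 1 + 4t
l = -1 - (5/1)t = -1 - 5t
for any integer t.

k = 1 + 4t, l = -1 - 5t for integer t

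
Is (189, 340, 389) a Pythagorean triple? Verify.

Compute a² + b² = 189² + 340² = 35721 + 115600 = 151321
Compute c² = 389² = 151321
Since 151321 = 151321, confirmed.

Yes, it is a Pythagorean triple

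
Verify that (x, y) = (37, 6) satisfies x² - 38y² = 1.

Compute x² = 37² = 1369
Compute 38y² = 38·6² = 38·36 = 1368
x² - 38y² = 1369 - 1368 = 1
Since this equals 1, (37, 6) is a solution.

Yes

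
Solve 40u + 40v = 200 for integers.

Step 1: Check solvability.
gcd(40, 40) = 40
Since 40 divides 200, solutions exist.

Step 2: Apply extended Euclidean algorithm to find gcd.
We find integers such that 40*x0 + 40*y0 = 40

Step 3: Scale the particular solution.
Multiply by 200/40 = 5:
u = 0, v = 5

Step 4: Verify.
40*(0) + 40*(5) = 200 = 200 ✓

u = 0, v = 5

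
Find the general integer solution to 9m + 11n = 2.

Step 1: Compute gcd(9, 11) = 1.
Since 1 divides 2, solutions exist.

Step 2: Find a particular solution using extended Euclidean algorithm.
We get m₀ = 10, n₀ = -8.
Check: 9*10 + 11*-8 = 2 = 2 ✓

Step 3: Write the general solution.
m = 10 + (11/1)t = 10 + 11t
n = -8 - (9/1)t = -8 - 9t
for any integer t.

m = 10 + 11t, n = -8 - 9t for integer t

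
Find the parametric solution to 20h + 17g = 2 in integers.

Step 1: Compute gcd(20, 17) = 1.
Since 1 divides 2, solutions exist.

Step 2: Find a particular solution using extended Euclidean algorithm.
We get h₀ = 12, g₀ = -14.
Check: 20*12 + 17*-14 = 2 = 2 ✓

Step 3: Write the general solution.
h = 12 + (17/1)t = 12 + 17t
g = -14 - (20/1)t = -14 - 20t
for any integer t.

h = 12 + 17t, g = -14 - 20t for integer t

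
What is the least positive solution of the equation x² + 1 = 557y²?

We need x² = 557y² - 1. Try successive y:
y = 1: x² = 557·1² - 1 = 556, not a perfect square
y = 2: x² = 557·2² - 1 = 2227, not a perfect square
y = 3: x² = 557·3² - 1 = 5012, not a perfect square
...
y = 5: x² = 557·5² - 1 = 13924 = 118² ✓
Check: 118² - 557·5² = 13924 - 13925 = -1 ✓

x = 118, y = 5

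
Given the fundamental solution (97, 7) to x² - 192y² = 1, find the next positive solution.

Solutions to x² - Dy² = 1 are generated by powers of (x₀ + y₀√D).
The next solution satisfies x₁ + y₁√192 = (x₀ + y₀√192)², giving:
x₁ = x₀² + 192y₀² = 97² + 192·7² = 9409 + 9408 = 18817
y₁ = 2x₀y₀ = 2·97·7 = 1358

Verify: 18817² - 192·1358² = 354079489 - 354079488 = 1 ✓

x = 18817, y = 1358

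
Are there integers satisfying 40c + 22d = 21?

Step 1: Compute gcd(40, 22).
gcd(40, 22) = 2

Step 2: Check divisibility.
Does 2 divide 21? 21 = 2 x 10 + 1, so no.

By the theorem on linear Diophantine equations, 40c + 22d = 21 has integer solutions if and only if gcd(40, 22) divides 21. Since 2 does not divide 21, no solutions exist.

No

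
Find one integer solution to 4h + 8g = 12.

Step 1: Check solvability.
gcd(4, 8) = 4
Since 4 divides 12, solutions exist.

Step 2: Apply extended Euclidean algorithm to find gcd.
We find integers such that 4*x0 + 8*y0 = 4

Step 3: Scale the particular solution.
Multiply by 12/4 = 3:
h = 3, g = 0

Step 4: Verify.
4*(3) + 8*(0) = 12 = 12 ✓

h = 3, g = 0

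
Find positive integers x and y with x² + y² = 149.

We need to find integers x, y > 0 such that x² + y² = 149.
Trying x = 7: y² = 149 - 7² = 149 - 49 = 100
y = 10
Check: 7² + 10² = 49 + 100 = 149 ✓

149 = 7² + 10²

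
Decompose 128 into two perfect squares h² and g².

We need to find integers h, g > 0 such that h² + g² = 128.
Trying h = 8: g² = 128 - 8² = 128 - 64 = 64
g = 8
Check: 8² + 8² = 64 + 64 = 128 ✓

128 = 8² + 8²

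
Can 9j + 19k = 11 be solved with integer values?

Step 1: Compute gcd(9, 19).
gcd(9, 19) = 1

Step 2: Check divisibility.
Does 1 divide 11? 11 = 1 x 11, so yes.

By the theorem on linear Diophantine equations, 9j + 19k = 11 has integer solutions if and only if gcd(9, 19) divides 11. Since 1 | 11, solutions exist.

Yes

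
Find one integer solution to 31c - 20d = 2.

Step 1: Check solvability.
gcd(31, 20) = 1
Since 1 divides 2, solutions exist.

Step 2: Apply extended Euclidean algorithm to find gcd.
We find integers such that 31*x0 + 20*y0 = 1

Step 3: Scale the particular solution.
Multiply by 2/1 = 2:
c = -18, d = -28

Step 4: Verify.
31*(-18) - 20*(-28) = 2 = 2 ✓

c = -18, d = -28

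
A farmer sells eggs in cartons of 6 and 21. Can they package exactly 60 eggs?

We need non-negative a, b with 6a + 21b = 60.
gcd(6, 21) = 3 divides 60.
Try a = 3: 21b = 60 - 18 = 42, so b = 2.
One way: 3 cartons of 6 and 2 cartons of 21.

Yes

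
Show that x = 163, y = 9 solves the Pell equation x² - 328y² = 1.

Compute x² = 163² = 26569
Compute 328y² = 328·9² = 328·81 = 26568
x² - 328y² = 26569 - 26568 = 1
Since this equals 1, (163, 9) is a solution.

Yes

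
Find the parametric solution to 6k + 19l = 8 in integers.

Step 1: Compute gcd(6, 19) = 1.
Since 1 divides 8, solutions exist.

Step 2: Find a particular solution using extended Euclidean algorithm.
We get k₀ = -24, l₀ = 8.
Check: 6*-24 + 19*8 = 8 = 8 ✓

Step 3: Write the general solution.
k = -24 + (19/1)t = -24 + 19t
l = 8 - (6/1)t = 8 - 6t
for any integer t.

k = -24 + 19t, l = 8 - 6t for integer t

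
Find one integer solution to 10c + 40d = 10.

Step 1: Check solvability.
gcd(10, 40) = 10
Since 10 divides 10, solutions exist.

Step 2: Apply extended Euclidean algorithm to find gcd.
We find integers such that 10*x0 + 40*y0 = 10

Step 3: Scale the particular solution.
Multiply by 10/10 = 1:
c = 1, d = 0

Step 4: Verify.
10*(1) + 40*(0) = 10 = 10 ✓

c = 1, d = 0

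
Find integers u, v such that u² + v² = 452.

We need to find integers u, v > 0 such that u² + v² = 452.
Trying u = 14: v² = 452 - 14² = 452 - 196 = 256
v = 16
Check: 14² + 16² = 196 + 256 = 452 ✓

452 = 14² + 16²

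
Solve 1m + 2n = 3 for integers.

Step 1: Check solvability.
gcd(1, 2) = 1
Since 1 divides 3, solutions exist.

Step 2: Apply extended Euclidean algorithm to find gcd.
We find integers such that 1*x0 + 2*y0 = 1

Step 3: Scale the particular solution.
Multiply by 3/1 = 3:
m = 3, n = 0

Step 4: Verify.
1*(3) + 2*(0) = 3 = 3 ✓

m = 3, n = 0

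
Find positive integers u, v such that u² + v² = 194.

Search for u with 194 - u² a perfect square.
u = 5: 194 - 5² = 194 - 25 = 169 = 13² ✓
So u = 5, v = 13.

u = 5, v = 13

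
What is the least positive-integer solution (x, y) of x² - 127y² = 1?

We seek the smallest positive integers (x, y) with x² - 127y² = 1, i.e., x² = 127y² + 1.
Try successive y values:
y = 1: x² = 127·1² + 1 = 128, not a perfect square
y = 2: x² = 127·2² + 1 = 509, not a perfect square
y = 3: x² = 127·3² + 1 = 1144, not a perfect square
... continuing the search (or via continued fractions) ...
y = 419775: x² = 127·419775² + 1 = 22378803429376, x = 4730624 ✓

Verify: 4730624² - 127·419775² = 22378803429376 - 22378803429375 = 1 ✓

x = 4730624, y = 419775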